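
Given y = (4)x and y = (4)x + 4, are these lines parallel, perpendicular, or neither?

Slope of line 1: m1 = 4
Slope of line 2: m2 = 4
m1 = m2, so the lines are parallel.

Parallel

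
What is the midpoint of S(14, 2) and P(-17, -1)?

The midpoint is the average of the coordinates:
x: (14 + -17)/2 = -3/2
y: (2 + -1)/2 = 1/2
Midpoint = (-3/2, 1/2)

(-3/2, 1/2)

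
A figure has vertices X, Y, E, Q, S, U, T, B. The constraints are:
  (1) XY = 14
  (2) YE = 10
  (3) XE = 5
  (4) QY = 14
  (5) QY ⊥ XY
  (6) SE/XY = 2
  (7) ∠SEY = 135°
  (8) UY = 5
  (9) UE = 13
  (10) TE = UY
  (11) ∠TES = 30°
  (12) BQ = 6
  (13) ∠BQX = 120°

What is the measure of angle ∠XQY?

Step 1: By the law of cosines on triangle QYX: QX² = 14² + 14² − 2·14·14·cos(90°) = 392, so QX = 14·√2.
Step 2: By the inverse law of cosines on triangle XQY: cos(∠XQY) = ((14·√2)² + 14² − 14²) / (2·14·√2·14) = 392/554.37 = 0.7071, so ∠XQY = 45°.

Therefore, the measure of angle ∠XQY = 45°.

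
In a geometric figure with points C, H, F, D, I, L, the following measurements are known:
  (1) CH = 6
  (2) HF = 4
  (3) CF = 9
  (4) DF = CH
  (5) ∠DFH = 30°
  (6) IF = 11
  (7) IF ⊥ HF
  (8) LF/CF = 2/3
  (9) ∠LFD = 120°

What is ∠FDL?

From the given relations: DF = CH = 6; LF = 2/3·CF = 2/3·9 = 6.
Step 1: By the law of cosines on triangle DFL: DL² = 6² + 6² − 2·6·6·cos(120°) = 108, so DL = 6·√3.
Step 2: By the inverse law of cosines on triangle FDL: cos(∠FDL) = (6² + (6·√3)² − 6²) / (2·6·6·√3) = 108/124.71 = 0.866, so ∠FDL = 30°.

Therefore, the measure of angle ∠FDL = 30°.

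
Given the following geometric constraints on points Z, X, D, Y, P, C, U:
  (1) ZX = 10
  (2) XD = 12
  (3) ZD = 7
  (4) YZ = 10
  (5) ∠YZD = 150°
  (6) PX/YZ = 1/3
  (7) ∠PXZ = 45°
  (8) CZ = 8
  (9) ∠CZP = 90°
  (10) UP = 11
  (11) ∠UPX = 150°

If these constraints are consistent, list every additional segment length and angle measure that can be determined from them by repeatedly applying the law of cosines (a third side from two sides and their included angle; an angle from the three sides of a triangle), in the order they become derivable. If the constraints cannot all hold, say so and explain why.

The constraints are consistent. Derivable facts, in order:
After 1 step:
- DY ≈ 16.44
- XU ≈ 13.99
- ZP ≈ 8
- ∠DXZ = 35.66°
- ∠DZX = 87.95°
- ∠XDZ = 56.39°
After 2 steps:
- PC ≈ 11.31
- ∠DYZ = 12.29°
- ∠PUX = 6.84°
- ∠PXU = 23.16°
- ∠PZX = 17.14°
- ∠XPZ = 117.86°
- ∠YDZ = 17.71°
After 3 steps:
- ∠CPZ = 45.01°
- ∠PCZ = 44.99°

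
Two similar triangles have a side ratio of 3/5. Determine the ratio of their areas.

Area ratio = (side ratio)^2 = (3/5)^2 = 9:25.

9:25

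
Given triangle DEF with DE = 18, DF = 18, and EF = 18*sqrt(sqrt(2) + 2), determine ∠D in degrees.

When all three sides of a triangle are known, the law of cosines can be rearranged to find any angle.
cos(C) = (a² + b² - c²) / (2ab) gives cos(D) = -sqrt(2)/2.
Taking the inverse cosine: D = 135°.

135°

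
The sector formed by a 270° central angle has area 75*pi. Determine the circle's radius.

r² = 360 × 75*pi / (π × 270) = 100, so r = 10.

10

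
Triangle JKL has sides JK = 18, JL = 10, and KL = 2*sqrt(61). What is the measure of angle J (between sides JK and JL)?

cos(J) = (18² + 10² - (2*sqrt(61))²) / (2 × 18 × 10) = 1/2, so J = arccos(1/2) = 60°.

60°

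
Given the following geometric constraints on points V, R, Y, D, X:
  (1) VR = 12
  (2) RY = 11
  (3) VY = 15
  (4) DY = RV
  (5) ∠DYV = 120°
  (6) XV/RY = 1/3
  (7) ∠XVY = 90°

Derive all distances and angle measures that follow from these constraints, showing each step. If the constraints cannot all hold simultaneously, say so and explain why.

The constraints are consistent.

From the given relations:
  DY = RV = 12
  XV = 1/3·RY = 1/3·11 ≈ 3.67

Step 1: From VY = 15, YD = 12, and ∠VYD = 120°, by the law of cosines:
  VD² = VY² + YD² - 2·VY·YD·cos(120°) = 225 + 144 + 180 = 549
  VD = 3·√61

Step 2: From YV = 15, VX = 3.67, and ∠YVX = 90°, by the law of cosines:
  YX² = YV² + VX² - 2·YV·VX·cos(90°) = 225 + 13.44 - 0 = 238.4
  YX ≈ 15.44

Step 3: From VR = 12, VY = 15, RY = 11, by the inverse law of cosines:
  cos(∠RVY) = (VR² + VY² - RY²) / (2·VR·VY)
  ∠RVY = 46.46°

Step 4: From RV = 12, RY = 11, VY = 15, by the inverse law of cosines:
  cos(∠VRY) = (RV² + RY² - VY²) / (2·RV·RY)
  ∠VRY = 81.29°

Step 5: From YR = 11, YV = 15, RV = 12, by the inverse law of cosines:
  cos(∠RYV) = (YR² + YV² - RV²) / (2·YR·YV)
  ∠RYV = 52.26°

Step 6: From VD = 3·√61, VY = 15, DY = 12, by the inverse law of cosines:
  cos(∠DVY) = (VD² + VY² - DY²) / (2·VD·VY)
  ∠DVY = 26.33°

Step 7: From YV = 15, YX = 15.44, VX = 3.67, by the inverse law of cosines:
  cos(∠VYX) = (YV² + YX² - VX²) / (2·YV·YX)
  ∠VYX = 13.74°

Step 8: From DV = 3·√61, DY = 12, VY = 15, by the inverse law of cosines:
  cos(∠VDY) = (DV² + DY² - VY²) / (2·DV·DY)
  ∠VDY = 33.67°

Step 9: From XV = 3.67, XY = 15.44, VY = 15, by the inverse law of cosines:
  cos(∠VXY) = (XV² + XY² - VY²) / (2·XV·XY)
  ∠VXY = 76.26°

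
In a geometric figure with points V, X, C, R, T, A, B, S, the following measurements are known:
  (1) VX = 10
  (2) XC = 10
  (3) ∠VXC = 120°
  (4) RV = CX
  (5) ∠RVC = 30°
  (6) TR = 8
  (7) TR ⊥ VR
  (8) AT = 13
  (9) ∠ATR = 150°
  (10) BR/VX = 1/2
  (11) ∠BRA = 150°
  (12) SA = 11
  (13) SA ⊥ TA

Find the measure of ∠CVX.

Step 1: By the law of cosines on triangle VXC: VC² = 10² + 10² − 2·10·10·cos(120°) = 300, so VC = 10·√3.
Step 2: By the inverse law of cosines on triangle CVX: cos(∠CVX) = ((10·√3)² + 10² − 10²) / (2·10·√3·10) = 300/346.41 = 0.866, so ∠CVX = 30°.

Therefore, the measure of angle ∠CVX = 30°.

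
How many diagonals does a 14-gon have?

Each of the 14 vertices connects to 11 non-adjacent vertices via diagonals.
Total connections = 14 × 11 = 154, but each diagonal is counted twice.
Number of diagonals = 154 / 2 = 77.

77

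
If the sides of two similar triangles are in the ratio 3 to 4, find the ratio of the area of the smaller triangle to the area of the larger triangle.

Area scales with the square of linear dimensions. If every length is multiplied by 3/4, then the area is multiplied by (3/4)^2 = 9/16.
The area ratio is 9:16.

9:16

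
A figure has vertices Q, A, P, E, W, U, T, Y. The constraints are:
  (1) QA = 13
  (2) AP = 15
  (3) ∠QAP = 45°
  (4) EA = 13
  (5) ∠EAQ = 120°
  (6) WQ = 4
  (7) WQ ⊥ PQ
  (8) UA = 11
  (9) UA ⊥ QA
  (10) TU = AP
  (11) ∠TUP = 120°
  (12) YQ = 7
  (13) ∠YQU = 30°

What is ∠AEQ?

Step 1: By the law of cosines on triangle EAQ: EQ² = 13² + 13² − 2·13·13·cos(120°) = 507, so EQ = 13·√3.
Step 2: By the inverse law of cosines on triangle AEQ: cos(∠AEQ) = (13² + (13·√3)² − 13²) / (2·13·13·√3) = 507/585.43 = 0.866, so ∠AEQ = 30°.

Therefore, the measure of angle ∠AEQ = 30°.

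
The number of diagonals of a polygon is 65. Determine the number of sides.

Using d = n(n - 3)/2, we solve 65 = n(n - 3)/2.
So n(n - 3) = 130.
Testing n = 13: 13 * 10 = 130 = 130. Correct.
The polygon has 13 sides.

13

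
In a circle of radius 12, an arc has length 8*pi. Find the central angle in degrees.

Arc length L = 2πr × θ/360, so θ = 360L / (2πr).
θ = 360 × 8*pi / (2π × 12)
θ = 120°
θ = 120°

120°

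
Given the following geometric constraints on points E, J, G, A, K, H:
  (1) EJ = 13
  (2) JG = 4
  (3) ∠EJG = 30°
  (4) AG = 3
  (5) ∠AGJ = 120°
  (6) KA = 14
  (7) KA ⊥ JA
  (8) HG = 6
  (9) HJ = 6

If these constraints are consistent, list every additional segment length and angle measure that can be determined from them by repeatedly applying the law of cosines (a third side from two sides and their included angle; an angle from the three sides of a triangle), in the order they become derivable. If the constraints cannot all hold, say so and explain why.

The constraints are consistent. Derivable facts, in order:
After 1 step:
- EG ≈ 9.74
- JA = √37
- ∠GHJ = 38.94°
- ∠GJH = 70.53°
- ∠HGJ = 70.53°
After 2 steps:
- JK ≈ 15.26
- ∠AJG = 25.28°
- ∠EGJ = 138.15°
- ∠GAJ = 34.72°
- ∠GEJ = 11.85°
After 3 steps:
- ∠AJK = 66.52°
- ∠AKJ = 23.48°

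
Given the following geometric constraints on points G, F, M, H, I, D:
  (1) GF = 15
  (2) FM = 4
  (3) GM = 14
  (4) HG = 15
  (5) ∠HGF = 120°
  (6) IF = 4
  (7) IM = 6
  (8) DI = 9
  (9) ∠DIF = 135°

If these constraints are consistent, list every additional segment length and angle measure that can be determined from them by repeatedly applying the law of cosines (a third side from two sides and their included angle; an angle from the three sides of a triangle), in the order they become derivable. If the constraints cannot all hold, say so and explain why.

The constraints are consistent. Derivable facts, in order:
After 1 step:
- FD ≈ 12.16
- FH = 15·√3
- ∠FGM = 15.36°
- ∠FIM = 41.41°
- ∠FMG = 96.67°
- ∠FMI = 41.41°
- ∠GFM = 67.98°
- ∠IFM = 97.18°
After 2 steps:
- ∠DFI = 31.55°
- ∠FDI = 13.45°
- ∠FHG = 30°
- ∠GFH = 30°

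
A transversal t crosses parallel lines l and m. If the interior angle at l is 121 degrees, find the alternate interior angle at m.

Alternate interior angles lie on opposite sides of the transversal, between the parallel lines.
By the alternate interior angle theorem, they are equal: 121 degrees.

121 degrees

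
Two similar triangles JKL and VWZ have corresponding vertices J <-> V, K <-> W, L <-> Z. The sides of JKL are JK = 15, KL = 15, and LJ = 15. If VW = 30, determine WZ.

Since the triangles are similar, the ratio of corresponding sides is constant.
Scale factor k = VW / JK = 30 / 15 = 2
WZ = k * KL = 2 * 15 = 30

30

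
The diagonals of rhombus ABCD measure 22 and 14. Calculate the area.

The diagonals of a rhombus divide it into four right triangles.
Each triangle has legs 22/ 2 = 11 and 14/2 = 7, so each has area (1/2)*11*7 = 77/2.
Four such triangles give total area = (d1 * d2) / 2 = 154.

154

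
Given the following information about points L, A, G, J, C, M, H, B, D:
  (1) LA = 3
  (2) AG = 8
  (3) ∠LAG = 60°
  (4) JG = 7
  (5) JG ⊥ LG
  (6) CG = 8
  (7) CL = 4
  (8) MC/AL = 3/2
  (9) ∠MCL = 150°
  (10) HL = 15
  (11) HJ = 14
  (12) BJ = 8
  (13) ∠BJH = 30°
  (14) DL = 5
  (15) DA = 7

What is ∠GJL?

Step 1: By the law of cosines on triangle LAG: LG² = 3² + 8² − 2·3·8·cos(60°) = 49, so LG = 7.
Step 2: By the law of cosines on triangle JGL: JL² = 7² + 7² − 2·7·7·cos(90°) = 98, so JL = 7·√2.
Step 3: By the inverse law of cosines on triangle GJL: cos(∠GJL) = (7² + (7·√2)² − 7²) / (2·7·7·√2) = 98/138.59 = 0.7071, so ∠GJL = 45°.

Therefore, the measure of angle ∠GJL = 45°.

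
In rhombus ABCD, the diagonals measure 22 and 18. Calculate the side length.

The diagonals of a rhombus bisect each other at right angles.
Half-diagonals: 22/2 = 11 and 18/2 = 9
side = sqrt(11^2 + 9^2)
side = sqrt(121 + 81)
side = sqrt(202)

sqrt(202)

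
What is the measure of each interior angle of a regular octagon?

Each interior angle of a regular n-gon is (n - 2) * 180 / n.
For n = 8: (8 - 2) * 180 / 8 = 1080/8 = 135 degrees.

135 degrees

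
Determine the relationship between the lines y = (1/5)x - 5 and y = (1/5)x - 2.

Slope of line 1: m1 = 1/5
Slope of line 2: m2 = 1/5
Two lines are parallel if and only if they have equal slopes (or both are vertical).
Here m1 = m2 = 1/5, confirming the lines are parallel.

Parallel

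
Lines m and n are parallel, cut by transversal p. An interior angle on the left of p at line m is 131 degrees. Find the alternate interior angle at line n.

Alternate interior angles formed by parallel lines and a transversal are equal.
The given angle is 131 degrees.
The alternate interior angle = 131 degrees.

131 degrees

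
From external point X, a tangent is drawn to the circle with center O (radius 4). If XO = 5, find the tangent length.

Let T be the point of tangency. Then OT ⊥ XT (radius ⊥ tangent).
In right triangle OTX: OX² = OT² + XT²
5² = 4² + XT²
XT² = 9, XT = 3

3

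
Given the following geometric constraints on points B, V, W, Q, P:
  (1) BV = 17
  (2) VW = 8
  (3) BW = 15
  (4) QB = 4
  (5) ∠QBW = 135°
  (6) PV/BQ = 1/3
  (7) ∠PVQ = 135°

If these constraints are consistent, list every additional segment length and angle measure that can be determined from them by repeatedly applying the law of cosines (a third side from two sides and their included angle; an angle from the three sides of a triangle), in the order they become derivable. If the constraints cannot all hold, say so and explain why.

The constraints are consistent. Derivable facts, in order:
After 1 step:
- WQ ≈ 18.05
- ∠BVW = 61.93°
- ∠BWV = 90°
- ∠VBW = 28.07°
After 2 steps:
- ∠BQW = 35.99°
- ∠BWQ = 9.01°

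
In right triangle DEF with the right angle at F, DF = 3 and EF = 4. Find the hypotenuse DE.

DE = sqrt(3^2 + 4^2) = sqrt(25) = 5

5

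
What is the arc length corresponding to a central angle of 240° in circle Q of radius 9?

Arc length = 2π(9)(2/3) = 12*pi

12*pi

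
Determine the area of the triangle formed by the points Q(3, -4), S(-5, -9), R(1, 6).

Shoelace: Area = (1/2)|3(-9-6) + -5(6--4) + 1(-4--9)| = (1/2)(90) = 45

45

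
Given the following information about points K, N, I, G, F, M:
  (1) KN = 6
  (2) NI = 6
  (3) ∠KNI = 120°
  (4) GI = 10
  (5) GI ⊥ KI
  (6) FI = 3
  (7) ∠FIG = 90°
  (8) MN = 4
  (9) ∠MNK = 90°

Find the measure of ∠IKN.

Step 1: By the law of cosines on triangle KNI: KI² = 6² + 6² − 2·6·6·cos(120°) = 108, so KI = 6·√3.
Step 2: By the inverse law of cosines on triangle IKN: cos(∠IKN) = ((6·√3)² + 6² − 6²) / (2·6·√3·6) = 108/124.71 = 0.866, so ∠IKN = 30°.

Therefore, the measure of angle ∠IKN = 30°.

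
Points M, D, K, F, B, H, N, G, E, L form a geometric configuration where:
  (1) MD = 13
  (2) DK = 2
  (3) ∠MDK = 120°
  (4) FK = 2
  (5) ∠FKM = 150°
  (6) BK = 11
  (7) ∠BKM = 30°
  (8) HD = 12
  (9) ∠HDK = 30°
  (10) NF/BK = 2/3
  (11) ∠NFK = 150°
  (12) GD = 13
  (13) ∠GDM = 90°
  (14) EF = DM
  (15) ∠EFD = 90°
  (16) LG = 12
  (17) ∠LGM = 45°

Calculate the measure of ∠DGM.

Step 1: By the law of cosines on triangle GDM: GM² = 13² + 13² − 2·13·13·cos(90°) = 338, so GM = 13·√2.
Step 2: By the inverse law of cosines on triangle DGM: cos(∠DGM) = (13² + (13·√2)² − 13²) / (2·13·13·√2) = 338/478 = 0.7071, so ∠DGM = 45°.

Therefore, the measure of angle ∠DGM = 45°.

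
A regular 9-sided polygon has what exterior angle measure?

Each exterior angle of a regular n-gon is 360 / n.
For n = 9: 360 / 9 = 40 degrees.

40 degrees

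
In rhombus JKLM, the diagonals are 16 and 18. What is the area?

Area of a rhombus = (d1 * d2) / 2
Area = (16 * 18) / 2
Area = 288 / 2
Area = 144

144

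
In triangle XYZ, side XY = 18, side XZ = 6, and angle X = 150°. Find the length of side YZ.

By the law of cosines: YZ^2 = XY^2 + XZ^2 - 2*XY*XZ*cos(X)
YZ^2 = 18^2 + 6^2 - 2*18*6*cos(150°)
YZ^2 = 324 + 36 - 216*(-sqrt(3)/2)
YZ^2 = 108*sqrt(3) + 360
YZ = 6*sqrt(3*sqrt(3) + 10)

6*sqrt(3*sqrt(3) + 10)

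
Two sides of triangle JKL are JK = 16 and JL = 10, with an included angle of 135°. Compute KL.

By the law of cosines: KL^2 = JK^2 + JL^2 - 2*JK*JL*cos(J)
KL^2 = 16^2 + 10^2 - 2*16*10*cos(135°)
KL^2 = 256 + 100 - 320*(-sqrt(2)/2)
KL^2 = 160*sqrt(2) + 356
KL = 2*sqrt(40*sqrt(2) + 89)

2*sqrt(40*sqrt(2) + 89)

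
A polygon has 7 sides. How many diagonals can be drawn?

The number of diagonals in an n-gon is n(n - 3)/2.
For n = 7: 7(7 - 3)/2 = 7 × 4 / 2 = 14.

14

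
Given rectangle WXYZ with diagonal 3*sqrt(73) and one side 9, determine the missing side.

The diagonal of a rectangle forms a right triangle with the two sides.
Rearranging the Pythagorean theorem: missing side = sqrt(d^2 - known^2).
= sqrt(657 - 81) = sqrt(576) = 24.

24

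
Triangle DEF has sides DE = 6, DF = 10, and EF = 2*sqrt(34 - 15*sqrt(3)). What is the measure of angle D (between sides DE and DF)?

By the inverse law of cosines: cos(D) = (DE² + DF² - EF²) / (2 × DE × DF)
cos(D) = (6² + 10² - (2*sqrt(34 - 15*sqrt(3)))²) / (2 × 6 × 10)
cos(D) = (36 + 100 - (136 - 60*sqrt(3))) / 120
cos(D) = sqrt(3)/2
D = arccos(sqrt(3)/2) = 30°

30°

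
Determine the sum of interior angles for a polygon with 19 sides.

The sum of interior angles of an n-sided polygon is (n - 2) * 180.
For n = 19: (19 - 2) * 180 = 17 * 180 = 3060 degrees.

3060 degrees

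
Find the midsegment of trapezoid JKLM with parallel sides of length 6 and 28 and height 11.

midsegment = (6 + 28) / 2 = 34 / 2 = 17

17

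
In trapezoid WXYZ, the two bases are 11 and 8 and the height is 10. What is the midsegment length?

The midsegment (median) of a trapezoid connects the midpoints of the non-parallel sides.
Its length is the average of the two bases: (11 + 8) / 2 = 19/2.

19/2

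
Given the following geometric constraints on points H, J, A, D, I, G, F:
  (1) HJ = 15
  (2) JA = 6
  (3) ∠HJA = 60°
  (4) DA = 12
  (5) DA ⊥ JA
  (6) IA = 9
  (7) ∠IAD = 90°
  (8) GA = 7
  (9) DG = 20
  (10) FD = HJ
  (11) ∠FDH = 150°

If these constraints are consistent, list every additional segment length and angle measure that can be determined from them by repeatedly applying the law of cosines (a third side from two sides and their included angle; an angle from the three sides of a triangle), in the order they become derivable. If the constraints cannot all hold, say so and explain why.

These constraints are not satisfiable: by the triangle inequality in triangle ADG, (4) DA = 12 and (8) GA = 7 force DG ≤ 12 + 7 = 19, but (9) says DG = 20. No planar figure meets all of them, so nothing further can be derived.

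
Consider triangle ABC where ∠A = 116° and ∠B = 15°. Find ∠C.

The interior angles sum to 180°: angle C = 180 - 116 - 15 = 49°.
The triangle is obtuse (angles 116°, 15°, 49°).

49 degrees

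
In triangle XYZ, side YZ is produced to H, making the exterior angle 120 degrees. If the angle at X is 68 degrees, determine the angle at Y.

By the exterior angle theorem: exterior angle = sum of remote interior angles.
120 = 68 + angle Y
angle Y = 120 - 68 = 52 degrees

52 degrees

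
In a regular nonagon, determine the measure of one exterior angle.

Each exterior angle of a regular n-gon is 360 / n.
For n = 9: 360 / 9 = 40 degrees.

40 degrees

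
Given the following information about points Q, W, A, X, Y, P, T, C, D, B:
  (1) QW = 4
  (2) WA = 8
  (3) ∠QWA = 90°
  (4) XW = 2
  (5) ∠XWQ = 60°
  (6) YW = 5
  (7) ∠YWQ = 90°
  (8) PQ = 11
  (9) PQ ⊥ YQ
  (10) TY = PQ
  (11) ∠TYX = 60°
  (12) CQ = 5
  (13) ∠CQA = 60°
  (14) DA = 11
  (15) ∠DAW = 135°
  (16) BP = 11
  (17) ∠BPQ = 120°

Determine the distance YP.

Step 1: By the law of cosines on triangle QWY: QY² = 4² + 5² − 2·4·5·cos(90°) = 41, so QY = √41.
Step 2: By the law of cosines on triangle YQP: YP² = √41² + 11² − 2·√41·11·cos(90°) = 162, so YP = 9·√2.

Therefore, the length of YP = 9·√2.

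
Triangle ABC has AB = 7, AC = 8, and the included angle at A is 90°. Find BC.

The included angle is 90°, so the triangle is right-angled at A. The opposite side BC is the hypotenuse.
By the Pythagorean theorem: BC = sqrt(7^2 + 8^2) = sqrt(113) = sqrt(113).

sqrt(113)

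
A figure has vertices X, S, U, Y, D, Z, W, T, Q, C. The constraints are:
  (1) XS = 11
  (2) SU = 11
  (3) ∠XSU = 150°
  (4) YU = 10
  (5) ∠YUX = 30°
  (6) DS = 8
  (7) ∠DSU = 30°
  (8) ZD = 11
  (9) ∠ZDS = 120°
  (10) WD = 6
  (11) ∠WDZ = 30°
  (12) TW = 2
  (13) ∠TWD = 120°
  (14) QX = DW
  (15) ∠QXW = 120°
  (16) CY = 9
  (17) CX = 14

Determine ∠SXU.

Step 1: By the law of cosines on triangle XSU: XU² = 11² + 11² − 2·11·11·cos(150°) = 451.58, so XU ≈ 21.25.
Step 2: By the inverse law of cosines on triangle SXU: cos(∠SXU) = (11² + 21.25² − 11²) / (2·11·21.25) = 451.58/467.51 = 0.9659, so ∠SXU = 15°.

Therefore, the measure of angle ∠SXU = 15°.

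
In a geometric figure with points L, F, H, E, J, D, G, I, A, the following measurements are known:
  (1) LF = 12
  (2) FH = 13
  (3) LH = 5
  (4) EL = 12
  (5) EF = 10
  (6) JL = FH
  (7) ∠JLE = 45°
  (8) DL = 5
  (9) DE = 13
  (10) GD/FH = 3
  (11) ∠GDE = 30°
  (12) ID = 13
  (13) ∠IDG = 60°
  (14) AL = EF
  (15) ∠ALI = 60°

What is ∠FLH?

Step 1: By the inverse law of cosines on triangle FLH: cos(∠FLH) = (12² + 5² − 13²) / (2·12·5) = 0/120 = 0, so ∠FLH = 90°.

Therefore, the measure of angle ∠FLH = 90°.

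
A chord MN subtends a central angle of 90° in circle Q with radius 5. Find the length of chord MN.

Chord length = 2r sin(θ/2)
= 2 × 5 × sin(90°/2)
= 2 × 5 × sin(45°)
= 5*sqrt(2)

5*sqrt(2)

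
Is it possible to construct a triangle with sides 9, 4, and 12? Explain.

Sort the sides: 4, 9, 12.
It suffices to check that the sum of the two smallest exceeds the largest:
4 + 9 = 13 > 12. ✓
Yes, a valid triangle can be formed.

Yes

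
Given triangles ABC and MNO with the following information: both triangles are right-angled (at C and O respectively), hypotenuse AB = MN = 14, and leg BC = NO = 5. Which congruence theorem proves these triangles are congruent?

The given information matches HL: The hypotenuse and one leg of two right triangles are equal (Hypotenuse-Leg).

HL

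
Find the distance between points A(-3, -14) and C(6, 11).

d = sqrt((9)^2 + (25)^2) = sqrt(706)

sqrt(706)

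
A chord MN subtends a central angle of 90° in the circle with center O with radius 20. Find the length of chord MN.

Drop a perpendicular from the center to the chord, bisecting both the chord and the central angle.
Each half-chord = r sin(θ/2) = 20 sin(45°).
The full chord = 2 × 20 × sin(45°) = 20*sqrt(2).

20*sqrt(2)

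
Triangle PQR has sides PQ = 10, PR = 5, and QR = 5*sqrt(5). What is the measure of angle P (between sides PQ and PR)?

When all three sides of a triangle are known, the law of cosines can be rearranged to find any angle.
cos(C) = (a² + b² - c²) / (2ab) gives cos(P) = 0.
Taking the inverse cosine: P = 90°.

90°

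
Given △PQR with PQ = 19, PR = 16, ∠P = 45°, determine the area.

Area = (1/2)(19)(16) sin(45°) = (1/2)(19)(16)(sqrt(2)/2) = 76*sqrt(2)

76*sqrt(2)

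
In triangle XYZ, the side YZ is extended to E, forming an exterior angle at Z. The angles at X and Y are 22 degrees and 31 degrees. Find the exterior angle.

The interior angle at Z is 180 - 22 - 31 = 127 degrees.
The exterior angle and interior angle at Z are supplementary:
Exterior angle = 180 - 127 = 53 degrees.

53 degrees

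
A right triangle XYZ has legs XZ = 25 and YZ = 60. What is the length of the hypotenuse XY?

XY = sqrt(25^2 + 60^2) = sqrt(4225) = 65

65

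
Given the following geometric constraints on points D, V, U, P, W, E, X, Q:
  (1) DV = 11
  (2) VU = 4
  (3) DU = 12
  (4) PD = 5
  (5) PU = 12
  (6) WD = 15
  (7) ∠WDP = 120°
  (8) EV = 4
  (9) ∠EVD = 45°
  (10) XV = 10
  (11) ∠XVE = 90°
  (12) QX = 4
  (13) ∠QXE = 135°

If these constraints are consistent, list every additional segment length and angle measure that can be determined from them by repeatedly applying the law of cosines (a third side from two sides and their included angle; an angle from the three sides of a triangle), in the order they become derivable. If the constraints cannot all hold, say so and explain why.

The constraints are consistent. Derivable facts, in order:
After 1 step:
- DE ≈ 8.65
- EX = 2·√29
- PW = 5·√13
- ∠DPU = 77.98°
- ∠DUP = 24.05°
- ∠DUV = 66.03°
- ∠DVU = 94.56°
- ∠PDU = 77.98°
- ∠UDV = 19.41°
After 2 steps:
- EQ ≈ 13.89
- ∠DEV = 115.91°
- ∠DPW = 46.1°
- ∠DWP = 13.9°
- ∠EDV = 19.09°
- ∠EXV = 21.8°
- ∠VEX = 68.2°
After 3 steps:
- ∠EQX = 33.25°
- ∠QEX = 11.75°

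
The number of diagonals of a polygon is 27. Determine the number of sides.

Using d = n(n - 3)/2, we solve 27 = n(n - 3)/2.
So n(n - 3) = 54.
Testing n = 9: 9 * 6 = 54 = 54. Correct.
The polygon has 9 sides.

9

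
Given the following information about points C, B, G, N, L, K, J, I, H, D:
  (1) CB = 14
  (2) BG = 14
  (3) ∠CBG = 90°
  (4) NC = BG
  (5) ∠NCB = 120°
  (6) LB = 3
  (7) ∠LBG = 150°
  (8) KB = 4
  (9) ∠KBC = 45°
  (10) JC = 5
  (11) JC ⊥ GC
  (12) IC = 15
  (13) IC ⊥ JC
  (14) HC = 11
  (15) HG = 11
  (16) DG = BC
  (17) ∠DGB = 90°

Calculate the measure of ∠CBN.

From the given relations: NC = BG = 14.
Step 1: By the law of cosines on triangle BCN: BN² = 14² + 14² − 2·14·14·cos(120°) = 588, so BN = 14·√3.
Step 2: By the inverse law of cosines on triangle CBN: cos(∠CBN) = (14² + (14·√3)² − 14²) / (2·14·14·√3) = 588/678.96 = 0.866, so ∠CBN = 30°.

Therefore, the measure of angle ∠CBN = 30°.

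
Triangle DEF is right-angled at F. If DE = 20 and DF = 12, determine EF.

EF = sqrt(20^2 - 12^2) = sqrt(256) = 16

16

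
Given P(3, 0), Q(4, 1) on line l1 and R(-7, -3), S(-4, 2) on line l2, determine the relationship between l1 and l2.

Slope of line 1: m1 = (1 - 0)/(4 - 3) = 1/1 = 1
Slope of line 2: m2 = (2 - -3)/(-4 - -7) = 5/3 = 5/3
m1 != m2 (1 != 5/3), so not parallel.
m1 * m2 = (1) * (5/3) = 5/3 != -1, so not perpendicular.
The lines are neither parallel nor perpendicular.

Neither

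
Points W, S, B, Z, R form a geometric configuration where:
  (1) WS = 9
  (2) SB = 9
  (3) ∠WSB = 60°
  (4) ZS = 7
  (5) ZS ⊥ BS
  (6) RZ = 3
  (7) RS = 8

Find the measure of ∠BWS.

Step 1: By the law of cosines on triangle WSB: WB² = 9² + 9² − 2·9·9·cos(60°) = 81, so WB = 9.
Step 2: By the inverse law of cosines on triangle BWS: cos(∠BWS) = (9² + 9² − 9²) / (2·9·9) = 81/162 = 0.5, so ∠BWS = 60°.

Therefore, the measure of angle ∠BWS = 60°.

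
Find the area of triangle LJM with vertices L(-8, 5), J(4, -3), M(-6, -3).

Shoelace: Area = (1/2)|-8(-3--3) + 4(-3-5) + -6(5--3)| = (1/2)(80) = 40

40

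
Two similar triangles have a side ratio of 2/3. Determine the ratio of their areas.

Area ratio = (side ratio)^2 = (2/3)^2 = 4:9.

4:9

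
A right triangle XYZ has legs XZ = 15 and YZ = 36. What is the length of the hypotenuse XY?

By the Pythagorean theorem: XY^2 = XZ^2 + YZ^2
XY^2 = 15^2 + 36^2 = 225 + 1296 = 1521
XY = sqrt(1521) = 39

39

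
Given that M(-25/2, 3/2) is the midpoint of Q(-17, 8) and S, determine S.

Using the midpoint formula: M = ((x1 + x2)/2, (y1 + y2)/2)
We know M = (-25/2, 3/2) and Q = (-17, 8)
For x: -25/2 = (-17 + x2)/2, so x2 = 2*-25/2 - -17 = -8
For y: 3/2 = (8 + y2)/2, so y2 = 2*3/2 - 8 = -5
S = (-8, -5)

(-8, -5)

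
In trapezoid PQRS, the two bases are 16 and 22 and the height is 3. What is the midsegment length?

The midsegment of a trapezoid = (base1 + base2) / 2
midsegment = (16 + 22) / 2
midsegment = 38 / 2
midsegment = 19

19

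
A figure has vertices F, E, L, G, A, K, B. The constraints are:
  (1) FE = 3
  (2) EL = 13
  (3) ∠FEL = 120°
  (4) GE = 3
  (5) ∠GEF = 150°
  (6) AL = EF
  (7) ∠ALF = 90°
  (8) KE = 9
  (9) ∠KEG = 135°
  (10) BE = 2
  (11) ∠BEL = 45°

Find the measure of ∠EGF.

Step 1: By the law of cosines on triangle GEF: GF² = 3² + 3² − 2·3·3·cos(150°) = 33.59, so GF ≈ 5.8.
Step 2: By the inverse law of cosines on triangle EGF: cos(∠EGF) = (3² + 5.8² − 3²) / (2·3·5.8) = 33.59/34.77 = 0.9659, so ∠EGF = 15°.

Therefore, the measure of angle ∠EGF = 15°.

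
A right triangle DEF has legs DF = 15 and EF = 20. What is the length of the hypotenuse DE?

By the Pythagorean theorem: DE^2 = DF^2 + EF^2
DE^2 = 15^2 + 20^2 = 225 + 400 = 625
DE = sqrt(625) = 25

25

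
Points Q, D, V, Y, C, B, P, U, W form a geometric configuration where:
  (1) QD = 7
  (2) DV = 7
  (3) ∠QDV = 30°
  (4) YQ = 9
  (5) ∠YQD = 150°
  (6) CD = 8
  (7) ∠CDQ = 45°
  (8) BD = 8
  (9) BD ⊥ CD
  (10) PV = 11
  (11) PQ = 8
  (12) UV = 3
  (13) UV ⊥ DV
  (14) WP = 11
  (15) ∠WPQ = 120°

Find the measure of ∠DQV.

Step 1: By the law of cosines on triangle QDV: QV² = 7² + 7² − 2·7·7·cos(30°) = 13.13, so QV ≈ 3.62.
Step 2: By the inverse law of cosines on triangle DQV: cos(∠DQV) = (7² + 3.62² − 7²) / (2·7·3.62) = 13.13/50.73 = 0.2588, so ∠DQV = 75°.

Therefore, the measure of angle ∠DQV = 75°.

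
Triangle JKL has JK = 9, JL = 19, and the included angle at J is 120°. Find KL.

By the law of cosines: KL^2 = JK^2 + JL^2 - 2*JK*JL*cos(J)
KL^2 = 9^2 + 19^2 - 2*9*19*cos(120°)
KL^2 = 81 + 361 - 342*(-1/2)
KL^2 = 613
KL = sqrt(613)

sqrt(613)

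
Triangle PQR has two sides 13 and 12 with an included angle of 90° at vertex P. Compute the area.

When two sides and the included angle are known, the area formula is (1/2)ab sin(C).
The height from one side to the opposite vertex is 12 sin(90°) = 12.
Area = (1/2) * 13 * 12 = 78.

78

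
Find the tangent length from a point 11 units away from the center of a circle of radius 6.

Let T be the point of tangency. Then OT ⊥ AT (radius ⊥ tangent).
In right triangle OTA: OA² = OT² + AT²
11² = 6² + AT²
AT² = 85, AT = sqrt(85)

sqrt(85)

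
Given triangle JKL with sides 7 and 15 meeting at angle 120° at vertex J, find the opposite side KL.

Law of cosines: KL^2 = 7^2 + 15^2 - 2(7)(15)cos(120°) = 379, so KL = sqrt(379).

sqrt(379)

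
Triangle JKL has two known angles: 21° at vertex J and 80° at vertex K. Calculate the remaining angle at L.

angle L = 180 - 21 - 80 = 79 degrees.

79 degrees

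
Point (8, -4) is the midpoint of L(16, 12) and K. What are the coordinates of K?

Using the midpoint formula: M = ((x1 + x2)/2, (y1 + y2)/2)
We know M = (8, -4) and L = (16, 12)
For x: 8 = (16 + x2)/2, so x2 = 2*8 - 16 = 0
For y: -4 = (12 + y2)/2, so y2 = 2*-4 - 12 = -20
K = (0, -20)

(0, -20)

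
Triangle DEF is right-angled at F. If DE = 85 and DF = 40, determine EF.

Rearranging the Pythagorean theorem to solve for the unknown leg:
leg^2 = hypotenuse^2 - known_leg^2 = 7225 - 1600 = 5625
leg = sqrt(5625) = 75.

75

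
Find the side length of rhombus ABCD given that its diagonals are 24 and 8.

The diagonals of a rhombus bisect each other at right angles.
Half-diagonals: 24/2 = 12 and 8/2 = 4
side = sqrt(12^2 + 4^2)
side = sqrt(144 + 16)
side = sqrt(160) = 4*sqrt(10)

4*sqrt(10)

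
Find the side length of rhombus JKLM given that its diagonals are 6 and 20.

The diagonals of a rhombus bisect each other at right angles.
Half-diagonals: 6/2 = 3 and 20/2 = 10
side = sqrt(3^2 + 10^2)
side = sqrt(9 + 100)
side = sqrt(109)

sqrt(109)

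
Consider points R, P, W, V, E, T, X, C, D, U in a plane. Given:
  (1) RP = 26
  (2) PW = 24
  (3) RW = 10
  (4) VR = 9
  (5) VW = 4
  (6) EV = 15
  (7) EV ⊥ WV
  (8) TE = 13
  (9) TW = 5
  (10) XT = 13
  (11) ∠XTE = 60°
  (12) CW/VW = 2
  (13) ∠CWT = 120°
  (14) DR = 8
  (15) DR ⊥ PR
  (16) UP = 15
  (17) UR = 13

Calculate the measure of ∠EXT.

Step 1: By the law of cosines on triangle XTE: XE² = 13² + 13² − 2·13·13·cos(60°) = 169, so XE = 13.
Step 2: By the inverse law of cosines on triangle EXT: cos(∠EXT) = (13² + 13² − 13²) / (2·13·13) = 169/338 = 0.5, so ∠EXT = 60°.

Therefore, the measure of angle ∠EXT = 60°.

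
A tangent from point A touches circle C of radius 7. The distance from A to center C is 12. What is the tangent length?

Let T be the point of tangency. Then CT ⊥ AT (radius ⊥ tangent).
In right triangle CTA: CA² = CT² + AT²
12² = 7² + AT²
AT² = 95, AT = sqrt(95)

sqrt(95)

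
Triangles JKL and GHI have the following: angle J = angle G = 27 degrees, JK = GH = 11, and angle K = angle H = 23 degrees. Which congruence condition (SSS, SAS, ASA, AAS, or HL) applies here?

The given information matches ASA: Two pairs of corresponding angles and the included side are equal (Angle-Side-Angle).

ASA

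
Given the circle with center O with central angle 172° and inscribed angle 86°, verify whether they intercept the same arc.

By the inscribed angle theorem, if both angles subtend the same arc, the inscribed angle must be half the central angle.
Half of 172° = 86°, which equals the given inscribed angle of 86°.
Therefore, yes, they correspond to the same arc.

Yes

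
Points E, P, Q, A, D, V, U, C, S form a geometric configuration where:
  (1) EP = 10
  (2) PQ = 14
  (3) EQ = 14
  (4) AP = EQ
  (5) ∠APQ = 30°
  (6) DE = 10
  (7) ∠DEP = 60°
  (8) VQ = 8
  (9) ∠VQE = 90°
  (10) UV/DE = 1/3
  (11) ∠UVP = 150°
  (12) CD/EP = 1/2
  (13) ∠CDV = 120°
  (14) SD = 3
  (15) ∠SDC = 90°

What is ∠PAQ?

From the given relations: AP = EQ = 14.
Step 1: By the law of cosines on triangle APQ: AQ² = 14² + 14² − 2·14·14·cos(30°) = 52.52, so AQ ≈ 7.25.
Step 2: By the inverse law of cosines on triangle PAQ: cos(∠PAQ) = (14² + 7.25² − 14²) / (2·14·7.25) = 52.52/202.91 = 0.2588, so ∠PAQ = 75°.

Therefore, the measure of angle ∠PAQ = 75°.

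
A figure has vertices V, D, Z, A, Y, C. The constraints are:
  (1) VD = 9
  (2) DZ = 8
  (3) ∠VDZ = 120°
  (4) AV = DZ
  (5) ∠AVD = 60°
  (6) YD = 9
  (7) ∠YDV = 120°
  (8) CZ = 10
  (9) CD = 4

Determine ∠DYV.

Step 1: By the law of cosines on triangle YDV: YV² = 9² + 9² − 2·9·9·cos(120°) = 243, so YV = 9·√3.
Step 2: By the inverse law of cosines on triangle DYV: cos(∠DYV) = (9² + (9·√3)² − 9²) / (2·9·9·√3) = 243/280.59 = 0.866, so ∠DYV = 30°.

Therefore, the measure of angle ∠DYV = 30°.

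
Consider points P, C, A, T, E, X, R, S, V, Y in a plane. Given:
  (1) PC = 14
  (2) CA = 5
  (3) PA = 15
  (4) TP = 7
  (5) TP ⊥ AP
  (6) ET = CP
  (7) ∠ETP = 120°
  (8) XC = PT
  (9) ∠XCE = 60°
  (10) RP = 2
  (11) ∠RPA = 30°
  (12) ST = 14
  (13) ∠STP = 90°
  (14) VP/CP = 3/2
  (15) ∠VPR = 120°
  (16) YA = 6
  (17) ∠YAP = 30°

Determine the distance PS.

Step 1: By the law of cosines on triangle PTS: PS² = 7² + 14² − 2·7·14·cos(90°) = 245, so PS = 7·√5.

Therefore, the length of PS = 7·√5.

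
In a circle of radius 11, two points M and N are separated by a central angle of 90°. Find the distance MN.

Drop a perpendicular from the center to the chord, bisecting both the chord and the central angle.
Each half-chord = r sin(θ/2) = 11 sin(45°).
The full chord = 2 × 11 × sin(45°) = 11*sqrt(2).

11*sqrt(2)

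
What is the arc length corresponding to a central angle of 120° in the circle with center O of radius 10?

Arc length = 2π(10)(1/3) = 20*pi/3

20*pi/3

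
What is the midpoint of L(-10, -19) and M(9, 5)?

The midpoint is the average of the coordinates:
x: (-10 + 9)/2 = -1/2
y: (-19 + 5)/2 = -7
Midpoint = (-1/2, -7)

(-1/2, -7)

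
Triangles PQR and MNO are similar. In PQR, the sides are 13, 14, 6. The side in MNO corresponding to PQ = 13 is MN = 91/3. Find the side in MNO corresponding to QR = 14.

Since the triangles are similar, the ratio of corresponding sides is constant.
Scale factor k = MN / PQ = 91/3 / 13 = 7/3
NO = k * QR = 7/3 * 14 = 98/3

98/3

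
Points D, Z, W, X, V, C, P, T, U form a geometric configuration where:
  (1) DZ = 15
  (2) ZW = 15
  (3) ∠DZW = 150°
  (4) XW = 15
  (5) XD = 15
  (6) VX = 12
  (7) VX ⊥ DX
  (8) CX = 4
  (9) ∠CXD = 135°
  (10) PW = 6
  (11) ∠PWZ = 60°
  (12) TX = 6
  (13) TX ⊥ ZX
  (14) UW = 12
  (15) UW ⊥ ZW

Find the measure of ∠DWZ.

Step 1: By the law of cosines on triangle WZD: WD² = 15² + 15² − 2·15·15·cos(150°) = 839.71, so WD ≈ 28.98.
Step 2: By the inverse law of cosines on triangle DWZ: cos(∠DWZ) = (28.98² + 15² − 15²) / (2·28.98·15) = 839.71/869.33 = 0.9659, so ∠DWZ = 15°.

Therefore, the measure of angle ∠DWZ = 15°.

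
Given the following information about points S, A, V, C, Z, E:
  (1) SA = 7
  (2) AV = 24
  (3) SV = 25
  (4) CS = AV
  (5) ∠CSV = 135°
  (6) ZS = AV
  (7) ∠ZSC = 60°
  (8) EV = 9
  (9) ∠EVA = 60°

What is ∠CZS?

From the given relations: ZS = AV = 24; CS = AV = 24.
Step 1: By the law of cosines on triangle ZSC: ZC² = 24² + 24² − 2·24·24·cos(60°) = 576, so ZC = 24.
Step 2: By the inverse law of cosines on triangle CZS: cos(∠CZS) = (24² + 24² − 24²) / (2·24·24) = 576/1152 = 0.5, so ∠CZS = 60°.

Therefore, the measure of angle ∠CZS = 60°.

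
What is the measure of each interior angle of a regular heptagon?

Each interior angle of a regular n-gon is (n - 2) * 180 / n.
For n = 7: (7 - 2) * 180 / 7 = 900/7 = 900/7 degrees.

900/7 degrees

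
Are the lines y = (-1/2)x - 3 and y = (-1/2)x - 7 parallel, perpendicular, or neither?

Slope of line 1: m1 = -1/2
Slope of line 2: m2 = -1/2
Two lines are parallel if and only if they have equal slopes (or both are vertical).
Here m1 = m2 = -1/2, confirming the lines are parallel.

Parallel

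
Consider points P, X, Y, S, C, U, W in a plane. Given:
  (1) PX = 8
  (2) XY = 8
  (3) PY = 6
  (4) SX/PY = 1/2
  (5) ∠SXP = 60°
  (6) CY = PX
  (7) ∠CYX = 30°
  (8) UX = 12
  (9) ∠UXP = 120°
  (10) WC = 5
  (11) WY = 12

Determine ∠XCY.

From the given relations: CY = PX = 8.
Step 1: By the law of cosines on triangle CYX: CX² = 8² + 8² − 2·8·8·cos(30°) = 17.15, so CX ≈ 4.14.
Step 2: By the inverse law of cosines on triangle XCY: cos(∠XCY) = (4.14² + 8² − 8²) / (2·4.14·8) = 17.15/66.26 = 0.2588, so ∠XCY = 75°.

Therefore, the measure of angle ∠XCY = 75°.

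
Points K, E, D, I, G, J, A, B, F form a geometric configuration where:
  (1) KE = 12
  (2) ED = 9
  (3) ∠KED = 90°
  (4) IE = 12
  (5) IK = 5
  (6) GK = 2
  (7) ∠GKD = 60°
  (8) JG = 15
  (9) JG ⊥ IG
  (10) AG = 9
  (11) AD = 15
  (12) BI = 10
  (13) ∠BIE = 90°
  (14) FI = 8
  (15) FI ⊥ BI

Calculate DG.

Step 1: By the law of cosines on triangle DEK: DK² = 9² + 12² − 2·9·12·cos(90°) = 225, so DK = 15.
Step 2: By the law of cosines on triangle DKG: DG² = 15² + 2² − 2·15·2·cos(60°) = 199, so DG = √199.

Therefore, the length of DG = √199.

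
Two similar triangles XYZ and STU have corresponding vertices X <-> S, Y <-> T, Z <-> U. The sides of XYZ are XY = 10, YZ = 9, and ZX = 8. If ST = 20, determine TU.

k = 20/10 = 2. TU = 2 * 9 = 18.

18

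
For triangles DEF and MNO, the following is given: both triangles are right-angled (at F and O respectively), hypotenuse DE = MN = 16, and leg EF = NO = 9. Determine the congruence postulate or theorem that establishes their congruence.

Consider the given information: both triangles are right-angled (at F and O respectively), hypotenuse DE = MN = 16, and leg EF = NO = 9
This is not SAS or AAS: SAS requires two sides and the included angle between them. AAS requires two angles and a non-included side.
The correct criterion is HL. The hypotenuse and one leg of two right triangles are equal (Hypotenuse-Leg).

HL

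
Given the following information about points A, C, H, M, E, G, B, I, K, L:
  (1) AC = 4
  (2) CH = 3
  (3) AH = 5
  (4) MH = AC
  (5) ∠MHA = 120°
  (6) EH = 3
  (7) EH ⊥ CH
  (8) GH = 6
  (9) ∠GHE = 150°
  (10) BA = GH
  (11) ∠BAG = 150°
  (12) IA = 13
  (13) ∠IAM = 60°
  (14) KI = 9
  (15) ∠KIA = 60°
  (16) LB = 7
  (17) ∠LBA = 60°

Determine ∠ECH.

Step 1: By the law of cosines on triangle CHE: CE² = 3² + 3² − 2·3·3·cos(90°) = 18, so CE = 3·√2.
Step 2: By the inverse law of cosines on triangle ECH: cos(∠ECH) = ((3·√2)² + 3² − 3²) / (2·3·√2·3) = 18/25.46 = 0.7071, so ∠ECH = 45°.

Therefore, the measure of angle ∠ECH = 45°.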